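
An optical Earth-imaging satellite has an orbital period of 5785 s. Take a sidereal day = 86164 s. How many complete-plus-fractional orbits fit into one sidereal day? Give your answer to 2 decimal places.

14.89

Orbits per sidereal day = 86164 / 5785.0 = 14.894.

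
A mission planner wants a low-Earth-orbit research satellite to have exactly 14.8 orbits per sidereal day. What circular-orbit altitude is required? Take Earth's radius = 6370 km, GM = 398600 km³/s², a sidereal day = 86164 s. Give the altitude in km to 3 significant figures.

625 km

Required period T = 86164 / 14.8 = 5821.9 s.
From T = 2π√(a³/μ): a = (μ T²/4π²)^(1/3) = (398600 × 5821.9² / 4π²)^(1/3) = 6995 km.
Altitude h = a − R = 6995 − 6370 = 625 km.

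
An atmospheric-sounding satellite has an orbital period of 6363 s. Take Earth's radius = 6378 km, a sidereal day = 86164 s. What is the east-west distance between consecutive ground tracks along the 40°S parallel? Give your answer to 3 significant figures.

2270 km

Node shift per orbit = (6363.0/86164) × 360° = 26.59°.
Equatorial spacing = 26.59 × 111.3 km/° = 2959 km.
At 40° latitude, spacing = 2959 × cos(40°) = 2267 km.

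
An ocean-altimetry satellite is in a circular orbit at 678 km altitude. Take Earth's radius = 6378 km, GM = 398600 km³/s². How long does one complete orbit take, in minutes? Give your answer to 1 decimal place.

Semi-major axis a = 6378 + 678 = 7056 km. Period T = 2π√(a³/μ) = 2π√(7056³/398600) = 5898.6 s = 98.31 min.

98.3 min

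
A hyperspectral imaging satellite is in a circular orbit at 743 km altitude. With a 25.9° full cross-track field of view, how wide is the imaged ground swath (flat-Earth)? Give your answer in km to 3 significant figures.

342 km

Half-angle = 25.9°/2 = 12.95°.
Swath width ≈ 2h·tan(θ/2) = 2 × 743 × tan(12.95°) = 341.7 km.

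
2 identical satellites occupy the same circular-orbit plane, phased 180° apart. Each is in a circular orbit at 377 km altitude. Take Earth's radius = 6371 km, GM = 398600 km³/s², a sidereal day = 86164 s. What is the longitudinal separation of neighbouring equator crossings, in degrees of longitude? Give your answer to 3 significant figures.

11.5°

Semi-major axis a = 6371 + 377 = 6748 km. Period T = 2π√(a³/μ) = 2π√(6748³/398600) = 5516.6 s = 91.94 min.
Single-satellite node shift = (5516.6/86164) × 360° = 23.05°.
With 2 satellites evenly phased, successive equator crossings are 23.05/2 = 11.524° apart.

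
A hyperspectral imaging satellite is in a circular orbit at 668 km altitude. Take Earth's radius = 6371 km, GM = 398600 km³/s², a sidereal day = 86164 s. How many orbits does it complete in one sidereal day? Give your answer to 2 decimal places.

14.66

Semi-major axis a = 6371 + 668 = 7039 km. Period T = 2π√(a³/μ) = 2π√(7039³/398600) = 5877.3 s = 97.95 min.
Orbits per sidereal day = 86164 / 5877.3 = 14.660.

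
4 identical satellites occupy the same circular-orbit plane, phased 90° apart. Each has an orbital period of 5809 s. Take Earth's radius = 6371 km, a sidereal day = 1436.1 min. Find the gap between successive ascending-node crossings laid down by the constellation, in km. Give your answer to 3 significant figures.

Single-satellite node shift = (5809.0/86166) × 360° = 24.27°.
With 4 satellites evenly phased, successive equator crossings are 24.27/4 = 6.067° apart.
That is 6.067 × 111.2 = 675 km at the equator.

675 km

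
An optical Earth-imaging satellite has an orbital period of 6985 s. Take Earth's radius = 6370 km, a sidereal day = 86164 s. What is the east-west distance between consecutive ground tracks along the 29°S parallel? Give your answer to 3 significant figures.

Node shift per orbit = (6985.0/86164) × 360° = 29.18°.
Equatorial spacing = 29.18 × 111.2 km/° = 3245 km.
At 29° latitude, spacing = 3245 × cos(29°) = 2838 km.

2840 km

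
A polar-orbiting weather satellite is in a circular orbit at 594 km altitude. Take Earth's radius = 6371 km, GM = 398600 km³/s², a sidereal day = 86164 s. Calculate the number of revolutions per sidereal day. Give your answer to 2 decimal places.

Semi-major axis a = 6371 + 594 = 6965 km. Period T = 2π√(a³/μ) = 2π√(6965³/398600) = 5784.9 s = 96.41 min.
Orbits per sidereal day = 86164 / 5784.9 = 14.895.

14.89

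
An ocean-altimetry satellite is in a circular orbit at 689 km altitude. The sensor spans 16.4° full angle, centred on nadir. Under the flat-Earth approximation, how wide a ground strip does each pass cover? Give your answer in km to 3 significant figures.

Half-angle = 16.4°/2 = 8.2°.
Swath width ≈ 2h·tan(θ/2) = 2 × 689 × tan(8.2°) = 198.6 km.

199 km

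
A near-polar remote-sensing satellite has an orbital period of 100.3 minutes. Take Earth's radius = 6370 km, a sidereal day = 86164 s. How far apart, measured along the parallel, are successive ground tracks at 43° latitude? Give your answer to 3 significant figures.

2040 km

T = 100.3 min = 6018.0 s.
Node shift per orbit = (6018.0/86164) × 360° = 25.14°.
Equatorial spacing = 25.14 × 111.2 km/° = 2795 km.
At 43° latitude, spacing = 2795 × cos(43°) = 2044 km.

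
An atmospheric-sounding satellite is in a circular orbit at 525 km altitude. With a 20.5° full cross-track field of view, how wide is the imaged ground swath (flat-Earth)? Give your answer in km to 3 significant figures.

Half-angle = 20.5°/2 = 10.25°.
Swath width ≈ 2h·tan(θ/2) = 2 × 525 × tan(10.25°) = 189.9 km.

190 km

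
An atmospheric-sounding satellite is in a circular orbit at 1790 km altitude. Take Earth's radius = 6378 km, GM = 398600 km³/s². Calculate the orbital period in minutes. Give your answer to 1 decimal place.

Semi-major axis a = 6378 + 1790 = 8168 km. Period T = 2π√(a³/μ) = 2π√(8168³/398600) = 7346.6 s = 122.44 min.

122.4 min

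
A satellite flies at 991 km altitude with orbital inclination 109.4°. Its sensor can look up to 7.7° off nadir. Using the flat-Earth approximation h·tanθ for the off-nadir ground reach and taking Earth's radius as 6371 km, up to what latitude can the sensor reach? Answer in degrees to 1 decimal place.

Retrograde orbit: the ground track reaches ±(180° − i) = ±(180 − 109.4) = ±70.6°.
Sensor half-swath on the ground ≈ 991·tan(7.7°) = 134 km = 1.20° of latitude.
Maximum observable latitude ≈ 70.6 + 1.20 = 71.8°.

71.8°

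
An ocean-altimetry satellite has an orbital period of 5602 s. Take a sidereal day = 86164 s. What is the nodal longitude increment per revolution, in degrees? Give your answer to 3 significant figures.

23.4°

During one orbit Earth rotates (5602.0 / 86164) × 360° = 23.41°.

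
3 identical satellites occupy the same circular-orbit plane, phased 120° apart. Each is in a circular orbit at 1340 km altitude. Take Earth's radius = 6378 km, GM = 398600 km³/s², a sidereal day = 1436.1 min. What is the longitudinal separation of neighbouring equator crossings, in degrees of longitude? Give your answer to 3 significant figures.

9.40°

Semi-major axis a = 6378 + 1340 = 7718 km. Period T = 2π√(a³/μ) = 2π√(7718³/398600) = 6747.9 s = 112.46 min.
Single-satellite node shift = (6747.9/86166) × 360° = 28.19°.
With 3 satellites evenly phased, successive equator crossings are 28.19/3 = 9.398° apart.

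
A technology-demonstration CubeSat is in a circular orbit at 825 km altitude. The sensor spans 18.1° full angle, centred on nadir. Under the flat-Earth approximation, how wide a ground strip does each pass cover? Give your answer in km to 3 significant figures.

Half-angle = 18.1°/2 = 9.05°.
Swath width ≈ 2h·tan(θ/2) = 2 × 825 × tan(9.05°) = 262.8 km.

263 km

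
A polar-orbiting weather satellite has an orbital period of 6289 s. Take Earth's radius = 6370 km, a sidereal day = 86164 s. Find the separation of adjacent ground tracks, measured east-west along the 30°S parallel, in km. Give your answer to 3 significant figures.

2530 km

Node shift per orbit = (6289.0/86164) × 360° = 26.28°.
Equatorial spacing = 26.28 × 111.2 km/° = 2921 km.
At 30° latitude, spacing = 2921 × cos(30°) = 2530 km.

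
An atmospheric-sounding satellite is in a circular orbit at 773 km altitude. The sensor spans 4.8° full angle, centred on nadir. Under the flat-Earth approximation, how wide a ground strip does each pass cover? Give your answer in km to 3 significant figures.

64.8 km

Half-angle = 4.8°/2 = 2.4°.
Swath width ≈ 2h·tan(θ/2) = 2 × 773 × tan(2.4°) = 64.8 km.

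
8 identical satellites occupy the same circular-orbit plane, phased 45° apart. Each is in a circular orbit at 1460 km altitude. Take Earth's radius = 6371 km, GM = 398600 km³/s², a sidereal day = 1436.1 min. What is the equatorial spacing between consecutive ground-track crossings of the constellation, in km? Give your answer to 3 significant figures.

400 km

Semi-major axis a = 6371 + 1460 = 7831 km. Period T = 2π√(a³/μ) = 2π√(7831³/398600) = 6896.6 s = 114.94 min.
Single-satellite node shift = (6896.6/86166) × 360° = 28.81°.
With 8 satellites evenly phased, successive equator crossings are 28.81/8 = 3.602° apart.
That is 3.602 × 111.2 = 400 km at the equator.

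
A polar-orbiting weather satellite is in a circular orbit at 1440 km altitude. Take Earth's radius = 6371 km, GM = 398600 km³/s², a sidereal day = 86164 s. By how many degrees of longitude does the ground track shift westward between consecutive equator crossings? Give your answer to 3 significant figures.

28.7°

Semi-major axis a = 6371 + 1440 = 7811 km. Period T = 2π√(a³/μ) = 2π√(7811³/398600) = 6870.2 s = 114.50 min.
During one orbit Earth rotates (6870.2 / 86164) × 360° = 28.70°.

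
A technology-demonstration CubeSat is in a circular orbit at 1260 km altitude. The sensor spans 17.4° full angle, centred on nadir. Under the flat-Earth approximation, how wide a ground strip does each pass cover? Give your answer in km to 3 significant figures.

386 km

Half-angle = 17.4°/2 = 8.7°.
Swath width ≈ 2h·tan(θ/2) = 2 × 1260 × tan(8.7°) = 385.6 km.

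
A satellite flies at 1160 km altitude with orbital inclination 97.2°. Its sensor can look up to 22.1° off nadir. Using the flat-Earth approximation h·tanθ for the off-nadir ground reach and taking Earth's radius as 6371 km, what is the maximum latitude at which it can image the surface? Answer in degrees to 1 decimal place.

87.0°

Retrograde orbit: the ground track reaches ±(180° − i) = ±(180 − 97.2) = ±82.8°.
Sensor half-swath on the ground ≈ 1160·tan(22.1°) = 471 km = 4.24° of latitude.
Maximum observable latitude ≈ 82.8 + 4.24 = 87.0°.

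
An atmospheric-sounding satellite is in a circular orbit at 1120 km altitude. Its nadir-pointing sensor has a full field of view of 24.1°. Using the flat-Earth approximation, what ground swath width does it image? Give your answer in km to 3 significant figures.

478 km

Half-angle = 24.1°/2 = 12.05°.
Swath width ≈ 2h·tan(θ/2) = 2 × 1120 × tan(12.05°) = 478.2 km.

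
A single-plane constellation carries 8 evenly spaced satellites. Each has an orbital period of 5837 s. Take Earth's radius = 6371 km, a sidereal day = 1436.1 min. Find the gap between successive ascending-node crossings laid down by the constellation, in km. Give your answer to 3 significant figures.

Single-satellite node shift = (5837.0/86166) × 360° = 24.39°.
With 8 satellites evenly phased, successive equator crossings are 24.39/8 = 3.048° apart.
That is 3.048 × 111.2 = 339 km at the equator.

339 km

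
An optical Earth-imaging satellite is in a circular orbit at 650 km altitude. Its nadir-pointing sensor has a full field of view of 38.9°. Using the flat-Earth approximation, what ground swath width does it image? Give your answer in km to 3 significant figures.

459 km

Half-angle = 38.9°/2 = 19.45°.
Swath width ≈ 2h·tan(θ/2) = 2 × 650 × tan(19.45°) = 459.1 km.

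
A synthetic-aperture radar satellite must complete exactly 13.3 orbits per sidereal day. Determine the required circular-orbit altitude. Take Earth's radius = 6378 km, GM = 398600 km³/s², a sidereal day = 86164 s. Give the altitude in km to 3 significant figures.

1130 km

Required period T = 86164 / 13.3 = 6478.5 s.
From T = 2π√(a³/μ): a = (μ T²/4π²)^(1/3) = (398600 × 6478.5² / 4π²)^(1/3) = 7511 km.
Altitude h = a − R = 7511 − 6378 = 1133 km.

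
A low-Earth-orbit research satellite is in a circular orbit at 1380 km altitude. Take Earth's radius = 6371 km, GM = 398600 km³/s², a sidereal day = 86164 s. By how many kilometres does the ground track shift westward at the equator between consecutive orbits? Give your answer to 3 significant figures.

Semi-major axis a = 6371 + 1380 = 7751 km. Period T = 2π√(a³/μ) = 2π√(7751³/398600) = 6791.2 s = 113.19 min.
During one orbit Earth rotates (6791.2 / 86164) × 360° = 28.37°.
At the equator that is 28.37° × (2π·6371/360) km/° = 28.37 × 111.2 = 3155 km.

3160 km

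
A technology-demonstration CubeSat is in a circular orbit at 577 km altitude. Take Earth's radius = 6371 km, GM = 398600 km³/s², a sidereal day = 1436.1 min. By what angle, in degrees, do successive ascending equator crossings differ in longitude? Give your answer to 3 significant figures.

Semi-major axis a = 6371 + 577 = 6948 km. Period T = 2π√(a³/μ) = 2π√(6948³/398600) = 5763.7 s = 96.06 min.
During one orbit Earth rotates (5763.7 / 86166) × 360° = 24.08°.

24.1°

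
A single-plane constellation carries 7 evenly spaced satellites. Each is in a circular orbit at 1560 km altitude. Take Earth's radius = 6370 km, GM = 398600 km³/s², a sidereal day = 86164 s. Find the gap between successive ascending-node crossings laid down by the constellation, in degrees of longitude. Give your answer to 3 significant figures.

4.19°

Semi-major axis a = 6370 + 1560 = 7930 km. Period T = 2π√(a³/μ) = 2π√(7930³/398600) = 7027.8 s = 117.13 min.
Single-satellite node shift = (7027.8/86164) × 360° = 29.36°.
With 7 satellites evenly phased, successive equator crossings are 29.36/7 = 4.195° apart.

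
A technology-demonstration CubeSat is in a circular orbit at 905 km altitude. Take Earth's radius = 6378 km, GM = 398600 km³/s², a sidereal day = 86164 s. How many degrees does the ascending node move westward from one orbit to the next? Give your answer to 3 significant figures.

25.8°

Semi-major axis a = 6378 + 905 = 7283 km. Period T = 2π√(a³/μ) = 2π√(7283³/398600) = 6185.5 s = 103.09 min.
During one orbit Earth rotates (6185.5 / 86164) × 360° = 25.84°.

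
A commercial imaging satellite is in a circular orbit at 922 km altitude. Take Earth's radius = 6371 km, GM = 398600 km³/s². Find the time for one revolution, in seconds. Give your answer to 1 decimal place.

6198.3 seconds

Semi-major axis a = 6371 + 922 = 7293 km. Period T = 2π√(a³/μ) = 2π√(7293³/398600) = 6198.3 s = 103.30 min.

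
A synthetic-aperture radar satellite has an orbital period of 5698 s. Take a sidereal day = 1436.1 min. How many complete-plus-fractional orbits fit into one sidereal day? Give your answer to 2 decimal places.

Orbits per sidereal day = 86166 / 5698.0 = 15.122.

15.12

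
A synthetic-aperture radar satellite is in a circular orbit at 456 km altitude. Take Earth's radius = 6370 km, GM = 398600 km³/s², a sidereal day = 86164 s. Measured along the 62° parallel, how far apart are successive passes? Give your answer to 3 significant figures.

Semi-major axis a = 6370 + 456 = 6826 km. Period T = 2π√(a³/μ) = 2π√(6826³/398600) = 5612.6 s = 93.54 min.
Node shift per orbit = (5612.6/86164) × 360° = 23.45°.
Equatorial spacing = 23.45 × 111.2 km/° = 2607 km.
At 62° latitude, spacing = 2607 × cos(62°) = 1224 km.

1220 km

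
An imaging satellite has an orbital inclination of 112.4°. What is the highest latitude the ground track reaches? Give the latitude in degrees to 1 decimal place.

67.6°

Retrograde orbit: the ground track reaches ±(180° − i) = ±(180 − 112.4) = ±67.6°.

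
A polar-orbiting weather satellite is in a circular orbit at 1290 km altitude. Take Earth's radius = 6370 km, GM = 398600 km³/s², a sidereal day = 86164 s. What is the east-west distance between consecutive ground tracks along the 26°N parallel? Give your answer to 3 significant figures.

Semi-major axis a = 6370 + 1290 = 7660 km. Period T = 2π√(a³/μ) = 2π√(7660³/398600) = 6672.0 s = 111.20 min.
Node shift per orbit = (6672.0/86164) × 360° = 27.88°.
Equatorial spacing = 27.88 × 111.2 km/° = 3099 km.
At 26° latitude, spacing = 3099 × cos(26°) = 2786 km.

2790 km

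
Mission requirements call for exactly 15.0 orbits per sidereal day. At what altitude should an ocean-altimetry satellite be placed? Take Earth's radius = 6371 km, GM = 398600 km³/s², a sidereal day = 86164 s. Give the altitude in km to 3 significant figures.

Required period T = 86164 / 15.0 = 5744.3 s.
From T = 2π√(a³/μ): a = (μ T²/4π²)^(1/3) = (398600 × 5744.3² / 4π²)^(1/3) = 6932 km.
Altitude h = a − R = 6932 − 6371 = 561 km.

561 km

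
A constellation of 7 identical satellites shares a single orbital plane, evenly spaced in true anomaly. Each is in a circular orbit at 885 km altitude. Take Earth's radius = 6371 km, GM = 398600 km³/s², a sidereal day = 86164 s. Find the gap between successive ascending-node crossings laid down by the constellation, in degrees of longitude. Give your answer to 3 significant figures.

3.67°

Semi-major axis a = 6371 + 885 = 7256 km. Period T = 2π√(a³/μ) = 2π√(7256³/398600) = 6151.2 s = 102.52 min.
Single-satellite node shift = (6151.2/86164) × 360° = 25.70°.
With 7 satellites evenly phased, successive equator crossings are 25.70/7 = 3.671° apart.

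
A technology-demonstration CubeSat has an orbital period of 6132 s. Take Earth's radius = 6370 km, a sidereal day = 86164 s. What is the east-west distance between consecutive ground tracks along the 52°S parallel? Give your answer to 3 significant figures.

Node shift per orbit = (6132.0/86164) × 360° = 25.62°.
Equatorial spacing = 25.62 × 111.2 km/° = 2848 km.
At 52° latitude, spacing = 2848 × cos(52°) = 1754 km.

1750 km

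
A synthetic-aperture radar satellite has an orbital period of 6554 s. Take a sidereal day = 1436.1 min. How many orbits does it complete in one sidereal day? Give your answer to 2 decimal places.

13.15

Orbits per sidereal day = 86166 / 6554.0 = 13.147.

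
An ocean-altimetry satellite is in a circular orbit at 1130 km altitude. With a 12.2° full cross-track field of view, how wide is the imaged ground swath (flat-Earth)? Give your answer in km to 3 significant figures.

Half-angle = 12.2°/2 = 6.1°.
Swath width ≈ 2h·tan(θ/2) = 2 × 1130 × tan(6.1°) = 241.5 km.

242 km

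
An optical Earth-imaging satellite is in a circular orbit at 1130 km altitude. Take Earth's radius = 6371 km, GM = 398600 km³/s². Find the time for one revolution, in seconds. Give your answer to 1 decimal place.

6465.3 seconds

Semi-major axis a = 6371 + 1130 = 7501 km. Period T = 2π√(a³/μ) = 2π√(7501³/398600) = 6465.3 s = 107.76 min.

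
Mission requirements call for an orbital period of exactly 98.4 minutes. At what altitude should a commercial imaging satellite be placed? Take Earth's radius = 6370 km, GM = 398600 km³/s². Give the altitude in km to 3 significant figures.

T = 98.4 min = 5904.0 s.
From T = 2π√(a³/μ): a = (μ T²/4π²)^(1/3) = (398600 × 5904.0² / 4π²)^(1/3) = 7060 km.
Altitude h = a − R = 7060 − 6370 = 690 km.

690 km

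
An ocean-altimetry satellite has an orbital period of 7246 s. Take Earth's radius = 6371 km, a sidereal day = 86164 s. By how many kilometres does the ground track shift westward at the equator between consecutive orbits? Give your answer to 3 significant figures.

During one orbit Earth rotates (7246.0 / 86164) × 360° = 30.27°.
At the equator that is 30.27° × (2π·6371/360) km/° = 30.27 × 111.2 = 3366 km.

3370 km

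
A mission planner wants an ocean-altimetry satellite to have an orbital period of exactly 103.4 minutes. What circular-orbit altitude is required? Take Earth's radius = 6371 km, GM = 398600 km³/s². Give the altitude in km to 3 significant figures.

926 km

T = 103.4 min = 6204.0 s.
From T = 2π√(a³/μ): a = (μ T²/4π²)^(1/3) = (398600 × 6204.0² / 4π²)^(1/3) = 7297 km.
Altitude h = a − R = 7297 − 6371 = 926 km.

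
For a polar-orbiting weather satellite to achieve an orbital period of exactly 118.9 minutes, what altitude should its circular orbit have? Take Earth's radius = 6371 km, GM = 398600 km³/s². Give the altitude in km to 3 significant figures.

1640 km

T = 118.9 min = 7134.0 s.
From T = 2π√(a³/μ): a = (μ T²/4π²)^(1/3) = (398600 × 7134.0² / 4π²)^(1/3) = 8010 km.
Altitude h = a − R = 8010 − 6371 = 1639 km.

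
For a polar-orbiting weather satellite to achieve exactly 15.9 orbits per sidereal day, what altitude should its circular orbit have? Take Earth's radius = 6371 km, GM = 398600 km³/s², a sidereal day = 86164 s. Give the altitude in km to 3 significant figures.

297 km

Required period T = 86164 / 15.9 = 5419.1 s.
From T = 2π√(a³/μ): a = (μ T²/4π²)^(1/3) = (398600 × 5419.1² / 4π²)^(1/3) = 6668 km.
Altitude h = a − R = 6668 − 6371 = 297 km.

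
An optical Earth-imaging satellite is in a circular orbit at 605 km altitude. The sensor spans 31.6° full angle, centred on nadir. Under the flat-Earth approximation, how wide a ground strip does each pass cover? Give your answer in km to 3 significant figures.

342 km

Half-angle = 31.6°/2 = 15.8°.
Swath width ≈ 2h·tan(θ/2) = 2 × 605 × tan(15.8°) = 342.4 km.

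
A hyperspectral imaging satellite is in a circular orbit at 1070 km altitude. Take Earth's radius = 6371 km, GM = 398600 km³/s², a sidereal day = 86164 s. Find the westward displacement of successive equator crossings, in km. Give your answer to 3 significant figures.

2970 km

Semi-major axis a = 6371 + 1070 = 7441 km. Period T = 2π√(a³/μ) = 2π√(7441³/398600) = 6387.9 s = 106.47 min.
During one orbit Earth rotates (6387.9 / 86164) × 360° = 26.69°.
At the equator that is 26.69° × (2π·6371/360) km/° = 26.69 × 111.2 = 2968 km.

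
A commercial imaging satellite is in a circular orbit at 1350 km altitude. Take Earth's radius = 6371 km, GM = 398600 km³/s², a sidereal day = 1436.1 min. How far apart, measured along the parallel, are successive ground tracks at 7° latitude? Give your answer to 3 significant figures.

3110 km

Semi-major axis a = 6371 + 1350 = 7721 km. Period T = 2π√(a³/μ) = 2π√(7721³/398600) = 6751.8 s = 112.53 min.
Node shift per orbit = (6751.8/86166) × 360° = 28.21°.
Equatorial spacing = 28.21 × 111.2 km/° = 3137 km.
At 7° latitude, spacing = 3137 × cos(7°) = 3113 km.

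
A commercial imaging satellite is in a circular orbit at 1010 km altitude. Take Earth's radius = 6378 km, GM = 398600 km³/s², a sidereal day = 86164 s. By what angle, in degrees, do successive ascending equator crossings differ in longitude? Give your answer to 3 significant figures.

26.4°

Semi-major axis a = 6378 + 1010 = 7388 km. Period T = 2π√(a³/μ) = 2π√(7388³/398600) = 6319.8 s = 105.33 min.
During one orbit Earth rotates (6319.8 / 86164) × 360° = 26.40°.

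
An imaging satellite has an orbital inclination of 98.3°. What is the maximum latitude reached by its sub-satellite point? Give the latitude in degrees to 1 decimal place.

81.7°

Retrograde orbit: the ground track reaches ±(180° − i) = ±(180 − 98.3) = ±81.7°.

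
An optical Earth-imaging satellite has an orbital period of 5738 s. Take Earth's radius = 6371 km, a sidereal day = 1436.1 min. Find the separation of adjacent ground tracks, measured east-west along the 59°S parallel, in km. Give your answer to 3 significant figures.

1370 km

Node shift per orbit = (5738.0/86166) × 360° = 23.97°.
Equatorial spacing = 23.97 × 111.2 km/° = 2666 km.
At 59° latitude, spacing = 2666 × cos(59°) = 1373 km.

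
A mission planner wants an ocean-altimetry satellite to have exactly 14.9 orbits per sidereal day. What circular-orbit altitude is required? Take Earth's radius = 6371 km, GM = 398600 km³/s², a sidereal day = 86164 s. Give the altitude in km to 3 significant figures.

592 km

Required period T = 86164 / 14.9 = 5782.8 s.
From T = 2π√(a³/μ): a = (μ T²/4π²)^(1/3) = (398600 × 5782.8² / 4π²)^(1/3) = 6963 km.
Altitude h = a − R = 6963 − 6371 = 592 km.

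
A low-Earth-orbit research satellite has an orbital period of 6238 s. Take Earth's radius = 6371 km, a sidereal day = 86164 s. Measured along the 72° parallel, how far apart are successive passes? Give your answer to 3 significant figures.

Node shift per orbit = (6238.0/86164) × 360° = 26.06°.
Equatorial spacing = 26.06 × 111.2 km/° = 2898 km.
At 72° latitude, spacing = 2898 × cos(72°) = 896 km.

896 km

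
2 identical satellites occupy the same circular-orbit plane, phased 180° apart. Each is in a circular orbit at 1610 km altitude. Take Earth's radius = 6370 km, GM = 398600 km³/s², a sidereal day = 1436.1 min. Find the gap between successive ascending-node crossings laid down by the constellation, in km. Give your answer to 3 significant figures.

1650 km

Semi-major axis a = 6370 + 1610 = 7980 km. Period T = 2π√(a³/μ) = 2π√(7980³/398600) = 7094.4 s = 118.24 min.
Single-satellite node shift = (7094.4/86166) × 360° = 29.64°.
With 2 satellites evenly phased, successive equator crossings are 29.64/2 = 14.820° apart.
That is 14.820 × 111.2 = 1648 km at the equator.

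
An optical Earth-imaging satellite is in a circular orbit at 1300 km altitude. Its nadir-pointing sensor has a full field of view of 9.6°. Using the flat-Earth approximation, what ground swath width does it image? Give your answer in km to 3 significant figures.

218 km

Half-angle = 9.6°/2 = 4.8°.
Swath width ≈ 2h·tan(θ/2) = 2 × 1300 × tan(4.8°) = 218.3 km.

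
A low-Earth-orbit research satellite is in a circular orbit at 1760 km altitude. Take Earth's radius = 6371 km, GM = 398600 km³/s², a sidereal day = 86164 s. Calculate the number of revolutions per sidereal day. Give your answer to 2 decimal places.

11.81

Semi-major axis a = 6371 + 1760 = 8131 km. Period T = 2π√(a³/μ) = 2π√(8131³/398600) = 7296.7 s = 121.61 min.
Orbits per sidereal day = 86164 / 7296.7 = 11.809.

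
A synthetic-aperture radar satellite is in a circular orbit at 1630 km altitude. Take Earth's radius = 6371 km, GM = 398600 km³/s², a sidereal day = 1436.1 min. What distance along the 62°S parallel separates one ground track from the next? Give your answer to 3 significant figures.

Semi-major axis a = 6371 + 1630 = 8001 km. Period T = 2π√(a³/μ) = 2π√(8001³/398600) = 7122.4 s = 118.71 min.
Node shift per orbit = (7122.4/86166) × 360° = 29.76°.
Equatorial spacing = 29.76 × 111.2 km/° = 3309 km.
At 62° latitude, spacing = 3309 × cos(62°) = 1553 km.

1550 km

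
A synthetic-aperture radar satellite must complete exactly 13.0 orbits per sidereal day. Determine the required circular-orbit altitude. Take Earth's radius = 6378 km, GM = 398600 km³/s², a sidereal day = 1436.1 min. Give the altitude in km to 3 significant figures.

1250 km

Required period T = 86166 / 13.0 = 6628.2 s.
From T = 2π√(a³/μ): a = (μ T²/4π²)^(1/3) = (398600 × 6628.2² / 4π²)^(1/3) = 7626 km.
Altitude h = a − R = 7626 − 6378 = 1248 km.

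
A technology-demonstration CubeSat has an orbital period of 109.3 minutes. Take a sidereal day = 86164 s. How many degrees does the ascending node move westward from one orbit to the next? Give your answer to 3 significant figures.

27.4°

T = 109.3 min = 6558.0 s.
During one orbit Earth rotates (6558.0 / 86164) × 360° = 27.40°.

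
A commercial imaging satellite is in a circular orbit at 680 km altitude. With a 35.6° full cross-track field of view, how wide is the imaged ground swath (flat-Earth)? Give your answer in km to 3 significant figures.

437 km

Half-angle = 35.6°/2 = 17.8°.
Swath width ≈ 2h·tan(θ/2) = 2 × 680 × tan(17.8°) = 436.6 km.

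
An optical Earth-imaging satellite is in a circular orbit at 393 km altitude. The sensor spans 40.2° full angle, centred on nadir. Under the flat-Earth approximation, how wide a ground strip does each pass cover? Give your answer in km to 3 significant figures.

Half-angle = 40.2°/2 = 20.1°.
Swath width ≈ 2h·tan(θ/2) = 2 × 393 × tan(20.1°) = 287.6 km.

288 km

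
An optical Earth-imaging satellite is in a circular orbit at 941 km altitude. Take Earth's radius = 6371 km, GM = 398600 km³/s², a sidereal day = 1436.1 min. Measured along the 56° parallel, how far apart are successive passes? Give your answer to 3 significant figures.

1620 km

Semi-major axis a = 6371 + 941 = 7312 km. Period T = 2π√(a³/μ) = 2π√(7312³/398600) = 6222.5 s = 103.71 min.
Node shift per orbit = (6222.5/86166) × 360° = 26.00°.
Equatorial spacing = 26.00 × 111.2 km/° = 2891 km.
At 56° latitude, spacing = 2891 × cos(56°) = 1617 km.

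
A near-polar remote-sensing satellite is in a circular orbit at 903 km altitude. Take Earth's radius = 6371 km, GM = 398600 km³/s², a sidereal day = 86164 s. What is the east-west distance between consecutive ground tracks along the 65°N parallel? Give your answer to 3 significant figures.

1210 km

Semi-major axis a = 6371 + 903 = 7274 km. Period T = 2π√(a³/μ) = 2π√(7274³/398600) = 6174.1 s = 102.90 min.
Node shift per orbit = (6174.1/86164) × 360° = 25.80°.
Equatorial spacing = 25.80 × 111.2 km/° = 2868 km.
At 65° latitude, spacing = 2868 × cos(65°) = 1212 km.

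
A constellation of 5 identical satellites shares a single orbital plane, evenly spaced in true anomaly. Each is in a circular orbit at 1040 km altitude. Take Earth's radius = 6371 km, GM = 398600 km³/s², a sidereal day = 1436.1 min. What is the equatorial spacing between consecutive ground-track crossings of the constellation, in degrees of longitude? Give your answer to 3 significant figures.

5.31°

Semi-major axis a = 6371 + 1040 = 7411 km. Period T = 2π√(a³/μ) = 2π√(7411³/398600) = 6349.3 s = 105.82 min.
Single-satellite node shift = (6349.3/86166) × 360° = 26.53°.
With 5 satellites evenly phased, successive equator crossings are 26.53/5 = 5.305° apart.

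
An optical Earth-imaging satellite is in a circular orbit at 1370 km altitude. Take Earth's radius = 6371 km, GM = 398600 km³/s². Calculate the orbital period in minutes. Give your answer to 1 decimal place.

Semi-major axis a = 6371 + 1370 = 7741 km. Period T = 2π√(a³/μ) = 2π√(7741³/398600) = 6778.1 s = 112.97 min.

113.0 min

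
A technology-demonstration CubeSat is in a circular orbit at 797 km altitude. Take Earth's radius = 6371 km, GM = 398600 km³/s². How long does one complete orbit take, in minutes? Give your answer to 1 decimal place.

Semi-major axis a = 6371 + 797 = 7168 km. Period T = 2π√(a³/μ) = 2π√(7168³/398600) = 6039.6 s = 100.66 min.

100.7 min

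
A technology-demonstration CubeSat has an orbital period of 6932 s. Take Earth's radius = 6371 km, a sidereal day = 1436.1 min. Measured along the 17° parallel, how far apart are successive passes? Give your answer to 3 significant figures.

3080 km

Node shift per orbit = (6932.0/86166) × 360° = 28.96°.
Equatorial spacing = 28.96 × 111.2 km/° = 3220 km.
At 17° latitude, spacing = 3220 × cos(17°) = 3080 km.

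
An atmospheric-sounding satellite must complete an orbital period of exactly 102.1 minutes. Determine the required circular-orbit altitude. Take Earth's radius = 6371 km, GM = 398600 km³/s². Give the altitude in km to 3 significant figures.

T = 102.1 min = 6126.0 s.
From T = 2π√(a³/μ): a = (μ T²/4π²)^(1/3) = (398600 × 6126.0² / 4π²)^(1/3) = 7236 km.
Altitude h = a − R = 7236 − 6371 = 865 km.

865 km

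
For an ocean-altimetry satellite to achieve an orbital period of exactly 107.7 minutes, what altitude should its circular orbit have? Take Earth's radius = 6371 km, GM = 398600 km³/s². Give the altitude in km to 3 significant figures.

T = 107.7 min = 6462.0 s.
From T = 2π√(a³/μ): a = (μ T²/4π²)^(1/3) = (398600 × 6462.0² / 4π²)^(1/3) = 7498 km.
Altitude h = a − R = 7498 − 6371 = 1127 km.

1130 km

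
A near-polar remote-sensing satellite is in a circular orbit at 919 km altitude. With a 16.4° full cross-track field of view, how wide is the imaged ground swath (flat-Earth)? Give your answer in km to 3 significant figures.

Half-angle = 16.4°/2 = 8.2°.
Swath width ≈ 2h·tan(θ/2) = 2 × 919 × tan(8.2°) = 264.9 km.

265 km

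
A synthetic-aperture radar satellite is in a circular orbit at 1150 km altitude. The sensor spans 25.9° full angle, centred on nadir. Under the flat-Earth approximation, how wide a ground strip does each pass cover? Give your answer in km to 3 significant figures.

529 km

Half-angle = 25.9°/2 = 12.95°.
Swath width ≈ 2h·tan(θ/2) = 2 × 1150 × tan(12.95°) = 528.9 km.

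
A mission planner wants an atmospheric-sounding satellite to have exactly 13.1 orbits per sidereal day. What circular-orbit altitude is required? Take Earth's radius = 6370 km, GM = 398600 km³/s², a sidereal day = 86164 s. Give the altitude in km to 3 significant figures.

1220 km

Required period T = 86164 / 13.1 = 6577.4 s.
From T = 2π√(a³/μ): a = (μ T²/4π²)^(1/3) = (398600 × 6577.4² / 4π²)^(1/3) = 7587 km.
Altitude h = a − R = 7587 − 6370 = 1217 km.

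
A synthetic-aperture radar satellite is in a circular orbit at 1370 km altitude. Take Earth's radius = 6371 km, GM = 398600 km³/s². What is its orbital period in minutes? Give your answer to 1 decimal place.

Semi-major axis a = 6371 + 1370 = 7741 km. Period T = 2π√(a³/μ) = 2π√(7741³/398600) = 6778.1 s = 112.97 min.

113.0 min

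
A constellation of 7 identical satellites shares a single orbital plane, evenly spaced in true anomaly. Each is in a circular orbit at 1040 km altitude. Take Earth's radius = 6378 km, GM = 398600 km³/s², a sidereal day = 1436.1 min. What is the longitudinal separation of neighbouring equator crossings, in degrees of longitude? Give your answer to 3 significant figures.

3.79°

Semi-major axis a = 6378 + 1040 = 7418 km. Period T = 2π√(a³/μ) = 2π√(7418³/398600) = 6358.3 s = 105.97 min.
Single-satellite node shift = (6358.3/86166) × 360° = 26.56°.
With 7 satellites evenly phased, successive equator crossings are 26.56/7 = 3.795° apart.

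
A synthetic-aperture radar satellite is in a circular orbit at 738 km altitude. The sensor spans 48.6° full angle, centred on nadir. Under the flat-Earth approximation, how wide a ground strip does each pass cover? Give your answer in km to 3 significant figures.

666 km

Half-angle = 48.6°/2 = 24.3°.
Swath width ≈ 2h·tan(θ/2) = 2 × 738 × tan(24.3°) = 666.4 km.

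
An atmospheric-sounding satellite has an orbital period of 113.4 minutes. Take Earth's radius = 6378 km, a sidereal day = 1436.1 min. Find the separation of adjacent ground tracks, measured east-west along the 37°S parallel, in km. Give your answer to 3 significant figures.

T = 113.4 min = 6804.0 s.
Node shift per orbit = (6804.0/86166) × 360° = 28.43°.
Equatorial spacing = 28.43 × 111.3 km/° = 3164 km.
At 37° latitude, spacing = 3164 × cos(37°) = 2527 km.

2530 km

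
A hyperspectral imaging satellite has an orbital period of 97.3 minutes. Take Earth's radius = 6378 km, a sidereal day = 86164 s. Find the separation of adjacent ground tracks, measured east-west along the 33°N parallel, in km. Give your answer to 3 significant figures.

2280 km

T = 97.3 min = 5838.0 s.
Node shift per orbit = (5838.0/86164) × 360° = 24.39°.
Equatorial spacing = 24.39 × 111.3 km/° = 2715 km.
At 33° latitude, spacing = 2715 × cos(33°) = 2277 km.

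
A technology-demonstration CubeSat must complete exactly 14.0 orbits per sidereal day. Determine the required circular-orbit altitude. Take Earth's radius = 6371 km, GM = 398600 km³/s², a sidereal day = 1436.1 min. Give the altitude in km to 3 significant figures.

Required period T = 86166 / 14.0 = 6154.7 s.
From T = 2π√(a³/μ): a = (μ T²/4π²)^(1/3) = (398600 × 6154.7² / 4π²)^(1/3) = 7259 km.
Altitude h = a − R = 7259 − 6371 = 888 km.

888 km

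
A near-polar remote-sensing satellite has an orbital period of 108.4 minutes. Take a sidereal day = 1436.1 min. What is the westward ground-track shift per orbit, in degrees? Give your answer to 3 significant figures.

27.2°

T = 108.4 min = 6504.0 s.
During one orbit Earth rotates (6504.0 / 86166) × 360° = 27.17°.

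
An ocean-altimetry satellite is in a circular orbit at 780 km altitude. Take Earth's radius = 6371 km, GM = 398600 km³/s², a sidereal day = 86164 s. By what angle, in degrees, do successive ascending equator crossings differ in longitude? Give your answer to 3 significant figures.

25.1°

Semi-major axis a = 6371 + 780 = 7151 km. Period T = 2π√(a³/μ) = 2π√(7151³/398600) = 6018.1 s = 100.30 min.
During one orbit Earth rotates (6018.1 / 86164) × 360° = 25.14°.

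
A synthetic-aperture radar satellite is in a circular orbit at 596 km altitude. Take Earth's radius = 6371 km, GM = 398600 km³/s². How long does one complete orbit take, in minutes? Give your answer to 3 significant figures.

96.5 min

Semi-major axis a = 6371 + 596 = 6967 km. Period T = 2π√(a³/μ) = 2π√(6967³/398600) = 5787.4 s = 96.46 min.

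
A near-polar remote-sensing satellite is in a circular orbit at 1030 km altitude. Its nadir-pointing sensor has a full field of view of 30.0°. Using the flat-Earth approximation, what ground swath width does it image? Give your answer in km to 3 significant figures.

552 km

Half-angle = 30.0°/2 = 15°.
Swath width ≈ 2h·tan(θ/2) = 2 × 1030 × tan(15°) = 552.0 km.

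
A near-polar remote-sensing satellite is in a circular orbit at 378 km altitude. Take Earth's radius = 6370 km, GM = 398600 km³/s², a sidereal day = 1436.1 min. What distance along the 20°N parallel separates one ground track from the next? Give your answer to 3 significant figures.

Semi-major axis a = 6370 + 378 = 6748 km. Period T = 2π√(a³/μ) = 2π√(6748³/398600) = 5516.6 s = 91.94 min.
Node shift per orbit = (5516.6/86166) × 360° = 23.05°.
Equatorial spacing = 23.05 × 111.2 km/° = 2562 km.
At 20° latitude, spacing = 2562 × cos(20°) = 2408 km.

2410 km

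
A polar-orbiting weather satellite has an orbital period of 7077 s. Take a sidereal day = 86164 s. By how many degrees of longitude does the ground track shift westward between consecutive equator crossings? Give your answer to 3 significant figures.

During one orbit Earth rotates (7077.0 / 86164) × 360° = 29.57°.

29.6°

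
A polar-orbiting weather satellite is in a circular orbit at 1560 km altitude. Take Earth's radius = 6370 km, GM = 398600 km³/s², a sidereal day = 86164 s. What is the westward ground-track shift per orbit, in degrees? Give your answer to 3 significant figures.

29.4°

Semi-major axis a = 6370 + 1560 = 7930 km. Period T = 2π√(a³/μ) = 2π√(7930³/398600) = 7027.8 s = 117.13 min.
During one orbit Earth rotates (7027.8 / 86164) × 360° = 29.36°.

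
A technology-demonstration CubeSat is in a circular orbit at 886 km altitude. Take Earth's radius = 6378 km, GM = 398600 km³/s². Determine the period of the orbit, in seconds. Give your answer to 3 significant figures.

6160 seconds

Semi-major axis a = 6378 + 886 = 7264 km. Period T = 2π√(a³/μ) = 2π√(7264³/398600) = 6161.3 s = 102.69 min.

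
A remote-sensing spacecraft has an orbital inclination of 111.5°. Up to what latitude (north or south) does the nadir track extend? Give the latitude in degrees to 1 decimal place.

Retrograde orbit: the ground track reaches ±(180° − i) = ±(180 − 111.5) = ±68.5°.

68.5°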